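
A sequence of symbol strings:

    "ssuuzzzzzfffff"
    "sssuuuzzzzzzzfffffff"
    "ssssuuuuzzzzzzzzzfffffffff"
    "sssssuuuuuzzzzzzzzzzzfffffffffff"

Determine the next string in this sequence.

Term n consists of n s's, followed by n u's, followed by 2n+1 z's, followed by 2n+1 f's, where the shown terms are n = 2, 3, 4, 5.
At n = 6 the blocks have lengths 6, 6, 13, 13.

ssssssuuuuuuzzzzzzzzzzzzzfffffffffffff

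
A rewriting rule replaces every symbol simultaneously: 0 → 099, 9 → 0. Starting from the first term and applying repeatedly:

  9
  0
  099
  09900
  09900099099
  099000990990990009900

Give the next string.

Rewriting the 21 symbols of 099000990990990009900 one by one yields 099 0 0 099 099 099 0 0 099 0 0 099 0 0 099 099 099 0 0 099 099; concatenated:

0990009909909900099000990009909909900099099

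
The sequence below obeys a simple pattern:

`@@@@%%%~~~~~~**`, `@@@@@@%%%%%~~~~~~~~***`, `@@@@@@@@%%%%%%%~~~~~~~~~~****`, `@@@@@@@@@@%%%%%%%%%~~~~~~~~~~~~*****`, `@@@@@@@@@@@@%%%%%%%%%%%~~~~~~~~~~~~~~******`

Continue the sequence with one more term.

The n-th term is 2n @'s then 2n-1 %'s then 2n+2 ~'s then n *'s, where the shown terms are n = 2, 3, 4, 5, 6.
At n = 7 the blocks have lengths 14, 13, 16, 7.

@@@@@@@@@@@@@@%%%%%%%%%%%%%~~~~~~~~~~~~~~~~*******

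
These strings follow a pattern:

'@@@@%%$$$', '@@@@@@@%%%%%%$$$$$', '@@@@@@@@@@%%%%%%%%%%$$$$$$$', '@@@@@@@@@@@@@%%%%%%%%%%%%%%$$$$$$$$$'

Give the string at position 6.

Term n consists of 3n+1 @'s, followed by 4n-2 %'s, followed by 2n+1 $'s (n = 1, 2, …).
For term 6, n = 6, so the run lengths are 19, 22, 13.

@@@@@@@@@@@@@@@@@@@%%%%%%%%%%%%%%%%%%%%%%$$$$$$$$$$$$$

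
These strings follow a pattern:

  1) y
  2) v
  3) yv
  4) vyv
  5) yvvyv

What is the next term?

From term 3 onward, concatenate the second-to-last term with the last: y·v = yv, v·yv = vyv, …
The next term joins vyv and yvvyv.

vyvyvvyv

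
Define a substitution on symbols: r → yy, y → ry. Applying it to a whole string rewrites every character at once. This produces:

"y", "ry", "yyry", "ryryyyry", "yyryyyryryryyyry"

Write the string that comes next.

Rewriting the 16 symbols of yyryyyryryryyyry one by one yields ry ry yy ry ry ry yy ry yy ry yy ry ry ry yy ry; concatenated:

ryryyyryryryyyryyyryyyryryryyyry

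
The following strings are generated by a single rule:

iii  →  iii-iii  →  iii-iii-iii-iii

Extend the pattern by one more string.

Every step duplicates the string with '-' between the halves.
Doubling iii-iii-iii-iii with '-' between the halves:

iii-iii-iii-iii-iii-iii-iii-iii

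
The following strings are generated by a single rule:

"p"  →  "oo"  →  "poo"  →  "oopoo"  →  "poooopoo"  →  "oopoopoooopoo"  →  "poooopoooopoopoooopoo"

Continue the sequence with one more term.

This is a Fibonacci-style word recurrence s(k) = s(k−2)·s(k−1): e.g. p·oo = poo.
Continuing: oopoopoooopoo · poooopoooopoopoooopoo gives term 8.

oopoopoooopoopoooopoooopoopoooopoo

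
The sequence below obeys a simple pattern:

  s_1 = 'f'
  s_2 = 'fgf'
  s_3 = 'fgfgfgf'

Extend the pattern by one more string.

fgfgfgfgfgfgfgf

s(k+1) = s(k)·g·s(k) — each term doubles the last with 'g' between the halves.
So the next term is two copies of fgfgfgf with 'g' between the halves.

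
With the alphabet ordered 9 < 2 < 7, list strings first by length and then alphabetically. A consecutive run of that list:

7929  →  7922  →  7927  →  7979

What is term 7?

Stepping forward 3 times from 7979: 7979 → 7972 → 7977, then the target.

7299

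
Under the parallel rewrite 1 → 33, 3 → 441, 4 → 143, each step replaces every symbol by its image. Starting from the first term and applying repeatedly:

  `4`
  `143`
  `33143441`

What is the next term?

4414413314344114314333

Expanding 33143441: 3→441, 3→441, 1→33, 4→143, 3→441, 4→143, 4→143, 1→33. Concatenated: 441 441 33 143 441 143 143 33.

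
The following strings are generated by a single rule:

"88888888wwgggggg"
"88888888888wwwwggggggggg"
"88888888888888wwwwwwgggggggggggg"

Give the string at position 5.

88888888888888888888wwwwwwwwwwgggggggggggggggggg

Term n consists of 3n+2 8's, followed by 2n-2 w's, followed by 3n g's, where the shown terms are n = 2, 3, 4.
At n = 6 the blocks have lengths 20, 10, 18.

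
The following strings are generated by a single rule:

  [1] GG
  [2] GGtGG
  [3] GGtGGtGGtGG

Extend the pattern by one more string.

Each string is two copies of the previous one joined by 't'.
Doubling GGtGGtGGtGG with 't' between the halves:

GGtGGtGGtGGtGGtGGtGGtGG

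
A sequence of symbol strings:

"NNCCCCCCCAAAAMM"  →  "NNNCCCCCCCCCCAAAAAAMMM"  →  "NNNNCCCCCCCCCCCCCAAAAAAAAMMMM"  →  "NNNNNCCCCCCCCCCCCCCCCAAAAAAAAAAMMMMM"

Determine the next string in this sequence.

NNNNNNCCCCCCCCCCCCCCCCCCCAAAAAAAAAAAAMMMMMM

Each string has the form N^{n} C^{3n+1} A^{2n} M^{n}, where the shown terms are n = 2, 3, 4, 5.
Setting n = 6 gives 6, 19, 12, 6 characters in each block.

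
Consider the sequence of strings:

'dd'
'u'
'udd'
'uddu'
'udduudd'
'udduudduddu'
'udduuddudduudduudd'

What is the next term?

udduuddudduudduuddudduudduddu

From term 3 onward, concatenate the last term with the second-to-last: u·dd = udd, udd·u = uddu, …
So term 8 is udduuddudduudduudd·udduudduddu.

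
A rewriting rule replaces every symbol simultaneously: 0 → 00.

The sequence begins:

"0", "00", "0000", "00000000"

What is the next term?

0000000000000000

Apply φ to 00000000 symbol by symbol: 0→00, 0→00, 0→00, 0→00, 0→00, 0→00, 0→00, 0→00; joined: 00 00 00 00 00 00 00 00.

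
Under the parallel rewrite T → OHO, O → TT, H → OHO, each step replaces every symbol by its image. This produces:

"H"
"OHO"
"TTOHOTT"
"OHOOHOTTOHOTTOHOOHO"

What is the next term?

TTOHOTTTTOHOTTOHOOHOTTOHOTTOHOOHOTTOHOTTTTOHOTT

φ(OHOOHOTTOHOTTOHOOHO) expands symbol-by-symbol to TT OHO TT TT OHO TT OHO OHO TT OHO TT OHO OHO TT OHO TT TT OHO TT; joining the 19 pieces gives the next term.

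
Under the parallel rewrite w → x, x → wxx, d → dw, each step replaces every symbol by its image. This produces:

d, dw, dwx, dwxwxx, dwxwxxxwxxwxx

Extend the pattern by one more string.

φ(dwxwxxxwxxwxx) expands symbol-by-symbol to dw x wxx x wxx wxx wxx x wxx wxx x wxx wxx; joining the 13 pieces gives the next term.

dwxwxxxwxxwxxwxxxwxxwxxxwxxwxx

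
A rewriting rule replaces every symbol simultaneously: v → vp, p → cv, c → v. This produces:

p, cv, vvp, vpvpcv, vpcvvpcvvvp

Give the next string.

Expanding vpcvvpcvvvp: v→vp, p→cv, c→v, v→vp, v→vp, p→cv, c→v, v→vp, v→vp, v→vp, p→cv. Concatenated: vp cv v vp vp cv v vp vp vp cv.

vpcvvvpvpcvvvpvpvpcv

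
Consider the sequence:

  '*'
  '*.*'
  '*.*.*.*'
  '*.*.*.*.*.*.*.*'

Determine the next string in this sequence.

*.*.*.*.*.*.*.*.*.*.*.*.*.*.*.*

s(k+1) = s(k)·.·s(k) — each term doubles the last with '.' between the halves.
So the next term is two copies of *.*.*.*.*.*.*.* with '.' between the halves.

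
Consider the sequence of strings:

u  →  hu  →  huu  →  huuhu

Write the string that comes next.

Each term (from the third on) is the previous term followed by the one before it: term 3 = hu·u = huu.
Continuing: huuhu · huu gives term 5.

huuhuhuu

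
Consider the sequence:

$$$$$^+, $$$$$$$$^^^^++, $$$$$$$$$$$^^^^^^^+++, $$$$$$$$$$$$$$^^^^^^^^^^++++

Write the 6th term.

Reading off run lengths: $ runs 5, 8, 11, 14; ^ runs 1, 4, 7, 10; + runs 1, 2, 3, 4 — each is linear in n (n = 1, 2, …).
At n = 6 the blocks have lengths 20, 16, 6.

$$$$$$$$$$$$$$$$$$$$^^^^^^^^^^^^^^^^++++++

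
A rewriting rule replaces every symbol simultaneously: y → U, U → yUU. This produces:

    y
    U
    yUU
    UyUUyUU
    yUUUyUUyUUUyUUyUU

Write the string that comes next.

UyUUyUUyUUUyUUyUUUyUUyUUyUUUyUUyUUUyUUyUU

φ(yUUUyUUyUUUyUUyUU) expands symbol-by-symbol to U yUU yUU yUU U yUU yUU U yUU yUU yUU U yUU yUU U yUU yUU; joining the 17 pieces gives the next term.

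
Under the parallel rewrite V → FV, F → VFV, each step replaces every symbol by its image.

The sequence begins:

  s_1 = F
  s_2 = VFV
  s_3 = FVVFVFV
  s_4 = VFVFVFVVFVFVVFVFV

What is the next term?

FVVFVFVVFVFVVFVFVFVVFVFVVFVFVFVVFVFVVFVFV

Replace each of the 17 characters of VFVFVFVVFVFVVFVFV in place — FV VFV FV VFV FV VFV FV FV VFV FV VFV FV FV VFV FV VFV FV — and concatenate.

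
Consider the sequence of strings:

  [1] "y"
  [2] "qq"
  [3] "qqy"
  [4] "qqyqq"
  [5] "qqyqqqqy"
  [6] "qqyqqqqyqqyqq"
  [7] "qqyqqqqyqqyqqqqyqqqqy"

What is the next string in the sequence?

Each term (from the third on) is the previous term followed by the one before it: term 3 = qq·y = qqy.
So term 8 is qqyqqqqyqqyqqqqyqqqqy·qqyqqqqyqqyqq.

qqyqqqqyqqyqqqqyqqqqyqqyqqqqyqqyqq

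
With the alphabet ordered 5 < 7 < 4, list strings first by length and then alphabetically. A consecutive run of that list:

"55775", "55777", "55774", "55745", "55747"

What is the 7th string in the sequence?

55455

Stepping forward 2 times from 55747: 55747 → 55744, then the target.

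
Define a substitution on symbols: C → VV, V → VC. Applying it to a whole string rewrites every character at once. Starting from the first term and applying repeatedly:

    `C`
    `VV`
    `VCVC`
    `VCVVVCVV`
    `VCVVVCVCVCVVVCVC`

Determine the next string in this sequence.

Rewriting the 16 symbols of VCVVVCVCVCVVVCVC one by one yields VC VV VC VC VC VV VC VV VC VV VC VC VC VV VC VV; concatenated:

VCVVVCVCVCVVVCVVVCVVVCVCVCVVVCVV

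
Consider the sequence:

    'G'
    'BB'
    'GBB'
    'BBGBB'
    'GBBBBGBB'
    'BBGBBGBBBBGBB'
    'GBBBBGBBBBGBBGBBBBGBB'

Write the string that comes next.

BBGBBGBBBBGBBGBBBBGBBBBGBBGBBBBGBB

This is a Fibonacci-style word recurrence s(k) = s(k−2)·s(k−1): e.g. G·BB = GBB.
So term 8 is BBGBBGBBBBGBB·GBBBBGBBBBGBBGBBBBGBB.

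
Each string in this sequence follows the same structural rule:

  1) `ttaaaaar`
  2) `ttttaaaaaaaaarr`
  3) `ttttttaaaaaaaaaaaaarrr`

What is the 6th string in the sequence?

ttttttttttttaaaaaaaaaaaaaaaaaaaaaaaaarrrrrr

The n-th term is 2n t's then 4n+1 a's then n r's (n = 1, 2, …).
For term 6, n = 6, so the run lengths are 12, 25, 6.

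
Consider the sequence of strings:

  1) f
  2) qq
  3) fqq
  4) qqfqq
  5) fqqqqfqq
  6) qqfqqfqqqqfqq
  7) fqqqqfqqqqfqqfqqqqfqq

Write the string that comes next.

From term 3 onward, concatenate the second-to-last term with the last: f·qq = fqq, qq·fqq = qqfqq, …
Continuing: qqfqqfqqqqfqq · fqqqqfqqqqfqqfqqqqfqq gives term 8.

qqfqqfqqqqfqqfqqqqfqqqqfqqfqqqqfqq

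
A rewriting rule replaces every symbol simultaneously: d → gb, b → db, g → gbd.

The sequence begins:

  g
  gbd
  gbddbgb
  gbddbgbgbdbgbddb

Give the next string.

Rewriting the 16 symbols of gbddbgbgbdbgbddb one by one yields gbd db gb gb db gbd db gbd db gb db gbd db gb gb db; concatenated:

gbddbgbgbdbgbddbgbddbgbdbgbddbgbgbdb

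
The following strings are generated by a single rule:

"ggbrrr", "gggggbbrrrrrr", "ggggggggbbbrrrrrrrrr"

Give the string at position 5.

The n-th term is 3n-1 g's then n b's then 3n r's (n = 1, 2, …).
Setting n = 5 gives 14, 5, 15 characters in each block.

ggggggggggggggbbbbbrrrrrrrrrrrrrrr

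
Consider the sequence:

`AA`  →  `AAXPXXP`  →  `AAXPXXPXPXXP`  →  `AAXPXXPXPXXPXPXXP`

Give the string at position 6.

The strings grow by a fixed suffix XPXXP each time.
From AAXPXXPXPXXPXPXXP, 2 further steps: AAXPXXPXPXXPXPXXP → AAXPXXPXPXXPXPXXPXPXXP → (answer).

AAXPXXPXPXXPXPXXPXPXXPXPXXP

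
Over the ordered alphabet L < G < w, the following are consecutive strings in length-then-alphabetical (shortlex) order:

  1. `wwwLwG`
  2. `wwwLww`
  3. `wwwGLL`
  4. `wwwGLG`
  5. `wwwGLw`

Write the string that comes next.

wwwGGL

The successor of wwwGLw increments the rightmost position that isn't already w and resets every position after it to L.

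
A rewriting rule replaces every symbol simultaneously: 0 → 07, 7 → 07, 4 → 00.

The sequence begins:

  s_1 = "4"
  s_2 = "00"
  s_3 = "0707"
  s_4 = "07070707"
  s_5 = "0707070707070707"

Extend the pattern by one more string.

Applying the rule to each of the 16 symbols of 0707070707070707 gives the pieces 07 07 07 07 07 07 07 07 07 07 07 07 07 07 07 07, which concatenate to the answer.

07070707070707070707070707070707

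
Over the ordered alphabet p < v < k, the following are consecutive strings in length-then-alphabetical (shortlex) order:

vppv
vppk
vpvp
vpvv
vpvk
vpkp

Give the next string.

Treat vpkp as a base-3 numeral over the given alphabet and add one, carrying through any trailing k's.

vpkv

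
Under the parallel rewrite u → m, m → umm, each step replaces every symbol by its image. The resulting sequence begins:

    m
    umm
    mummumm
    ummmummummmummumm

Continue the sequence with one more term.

Rewriting the 17 symbols of ummmummummmummumm one by one yields m umm umm umm m umm umm m umm umm umm m umm umm m umm umm; concatenated:

mummummummmummummmummummummmummummmummumm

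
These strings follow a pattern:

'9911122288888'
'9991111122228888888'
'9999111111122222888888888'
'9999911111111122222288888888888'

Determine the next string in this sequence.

9999991111111111122222228888888888888

Each string has the form 9^{n} 1^{2n-1} 2^{n+1} 8^{2n+1}, where the shown terms are n = 2, 3, 4, 5.
For the next term, n = 6, so the run lengths are 6, 11, 7, 13.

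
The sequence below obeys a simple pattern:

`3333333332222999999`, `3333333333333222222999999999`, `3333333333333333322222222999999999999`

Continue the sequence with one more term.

Reading off run lengths: 3 runs 9, 13, 17; 2 runs 4, 6, 8; 9 runs 6, 9, 12 — each is linear in n, where the shown terms are n = 2, 3, 4.
For the next term, n = 5, so the run lengths are 21, 10, 15.

3333333333333333333332222222222999999999999999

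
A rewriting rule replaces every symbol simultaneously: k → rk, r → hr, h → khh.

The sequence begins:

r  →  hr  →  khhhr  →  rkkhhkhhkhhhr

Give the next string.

hrrkrkkhhkhhrkkhhkhhrkkhhkhhkhhhr

φ(rkkhhkhhkhhhr) expands symbol-by-symbol to hr rk rk khh khh rk khh khh rk khh khh khh hr; joining the 13 pieces gives the next term.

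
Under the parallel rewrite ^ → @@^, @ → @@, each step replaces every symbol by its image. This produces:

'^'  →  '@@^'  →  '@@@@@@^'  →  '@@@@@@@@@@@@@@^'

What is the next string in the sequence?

@@@@@@@@@@@@@@@@@@@@@@@@@@@@@@^

Applying the rule to each of the 15 symbols of @@@@@@@@@@@@@@^ gives the pieces @@ @@ @@ @@ @@ @@ @@ @@ @@ @@ @@ @@ @@ @@ @@^, which concatenate to the answer.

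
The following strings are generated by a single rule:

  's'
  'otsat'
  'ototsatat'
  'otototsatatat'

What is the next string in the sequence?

ototototsatatatat

Each term wraps the previous one in ot on the left and at on the right.
So the next term is ot·otototsatatat·at.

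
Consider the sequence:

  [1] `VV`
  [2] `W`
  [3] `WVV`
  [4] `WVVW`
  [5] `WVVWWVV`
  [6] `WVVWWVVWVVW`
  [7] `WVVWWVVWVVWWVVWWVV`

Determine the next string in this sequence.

WVVWWVVWVVWWVVWWVVWVVWWVVWVVW

Each term (from the third on) is the previous term followed by the one before it: term 3 = W·VV = WVV.
So term 8 is WVVWWVVWVVWWVVWWVV·WVVWWVVWVVW.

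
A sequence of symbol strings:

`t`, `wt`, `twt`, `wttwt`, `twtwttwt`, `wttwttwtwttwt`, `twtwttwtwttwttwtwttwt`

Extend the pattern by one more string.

wttwttwtwttwttwtwttwtwttwttwtwttwt

Each term (from the third on) is the two preceding terms concatenated in order: term 3 = t·wt = twt.
Continuing: wttwttwtwttwt · twtwttwtwttwttwtwttwt gives term 8.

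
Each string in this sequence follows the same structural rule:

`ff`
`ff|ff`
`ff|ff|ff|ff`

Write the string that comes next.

Each string is two copies of the previous one joined by '|'.
One more doubling of ff|ff|ff|ff gives the answer.

ff|ff|ff|ff|ff|ff|ff|ff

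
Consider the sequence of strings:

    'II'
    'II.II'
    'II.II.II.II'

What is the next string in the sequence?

Each string is two copies of the previous one joined by '.'.
Doubling II.II.II.II with '.' between the halves:

II.II.II.II.II.II.II.II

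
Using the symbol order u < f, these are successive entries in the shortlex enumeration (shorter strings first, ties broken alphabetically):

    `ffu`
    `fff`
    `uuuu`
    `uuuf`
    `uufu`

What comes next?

Find the rightmost character of uufu below f, bump it to the next letter, and reset everything to its right to u.

uuff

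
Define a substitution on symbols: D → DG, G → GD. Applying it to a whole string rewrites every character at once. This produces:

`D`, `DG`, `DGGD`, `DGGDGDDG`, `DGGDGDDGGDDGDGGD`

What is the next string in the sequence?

φ(DGGDGDDGGDDGDGGD) expands symbol-by-symbol to DG GD GD DG GD DG DG GD GD DG DG GD DG GD GD DG; joining the 16 pieces gives the next term.

DGGDGDDGGDDGDGGDGDDGDGGDDGGDGDDG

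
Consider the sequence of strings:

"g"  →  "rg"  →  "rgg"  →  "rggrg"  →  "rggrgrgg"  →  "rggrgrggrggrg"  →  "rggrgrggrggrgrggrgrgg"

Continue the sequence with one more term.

This is a Fibonacci-style word recurrence s(k) = s(k−1)·s(k−2): e.g. rg·g = rgg.
So term 8 is rggrgrggrggrgrggrgrgg·rggrgrggrggrg.

rggrgrggrggrgrggrgrggrggrgrggrggrg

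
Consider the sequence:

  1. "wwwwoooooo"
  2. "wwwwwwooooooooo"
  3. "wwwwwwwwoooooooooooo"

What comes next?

Each string has the form w^{2n} o^{3n}, where the shown terms are n = 2, 3, 4.
Setting n = 5 gives 10, 15 characters in each block.

wwwwwwwwwwooooooooooooooo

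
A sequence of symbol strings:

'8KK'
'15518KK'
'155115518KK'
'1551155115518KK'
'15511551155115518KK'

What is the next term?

The strings grow by a fixed prefix 1551 each time.
So the next term is 1551·15511551155115518KK.

155115511551155115518KK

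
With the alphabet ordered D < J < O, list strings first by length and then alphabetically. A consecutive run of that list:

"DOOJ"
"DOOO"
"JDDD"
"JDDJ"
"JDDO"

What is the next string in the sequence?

JDJD

Find the rightmost character of JDDO below O, bump it to the next letter, and reset everything to its right to D.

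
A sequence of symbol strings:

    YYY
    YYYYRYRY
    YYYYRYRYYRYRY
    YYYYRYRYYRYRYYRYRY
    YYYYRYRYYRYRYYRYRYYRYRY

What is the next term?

The strings grow by a fixed suffix YRYRY each time.
Applying this once more to YYYYRYRYYRYRYYRYRYYRYRY:

YYYYRYRYYRYRYYRYRYYRYRYYRYRY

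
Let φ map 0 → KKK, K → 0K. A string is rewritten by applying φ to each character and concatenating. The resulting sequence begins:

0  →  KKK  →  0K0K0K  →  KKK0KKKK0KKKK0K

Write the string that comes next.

0K0K0KKKK0K0K0K0KKKK0K0K0K0KKKK0K

φ(KKK0KKKK0KKKK0K) expands symbol-by-symbol to 0K 0K 0K KKK 0K 0K 0K 0K KKK 0K 0K 0K 0K KKK 0K; joining the 15 pieces gives the next term.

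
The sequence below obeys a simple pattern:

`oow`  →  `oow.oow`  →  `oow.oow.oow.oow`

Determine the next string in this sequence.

oow.oow.oow.oow.oow.oow.oow.oow

Each string is two copies of the previous one joined by '.'.
One more doubling of oow.oow.oow.oow gives the answer.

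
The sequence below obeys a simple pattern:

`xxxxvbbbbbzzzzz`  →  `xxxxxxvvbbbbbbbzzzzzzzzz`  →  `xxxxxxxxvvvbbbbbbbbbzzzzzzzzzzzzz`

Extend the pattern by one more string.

xxxxxxxxxxvvvvbbbbbbbbbbbzzzzzzzzzzzzzzzzz

Term n consists of 2n+2 x's, followed by n v's, followed by 2n+3 b's, followed by 4n+1 z's (n = 1, 2, …).
At n = 4 the blocks have lengths 10, 4, 11, 17.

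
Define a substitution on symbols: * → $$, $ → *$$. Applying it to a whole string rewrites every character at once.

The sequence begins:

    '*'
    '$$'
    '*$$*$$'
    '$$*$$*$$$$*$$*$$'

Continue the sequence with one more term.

Rewriting the 16 symbols of $$*$$*$$$$*$$*$$ one by one yields *$$ *$$ $$ *$$ *$$ $$ *$$ *$$ *$$ *$$ $$ *$$ *$$ $$ *$$ *$$; concatenated:

*$$*$$$$*$$*$$$$*$$*$$*$$*$$$$*$$*$$$$*$$*$$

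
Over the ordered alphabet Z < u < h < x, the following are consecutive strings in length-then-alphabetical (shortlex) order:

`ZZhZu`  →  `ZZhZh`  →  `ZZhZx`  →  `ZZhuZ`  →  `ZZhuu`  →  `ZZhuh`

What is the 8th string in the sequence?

Continuing the enumeration 2 steps past ZZhuh: ZZhuh → ZZhux → (answer).

ZZhhZ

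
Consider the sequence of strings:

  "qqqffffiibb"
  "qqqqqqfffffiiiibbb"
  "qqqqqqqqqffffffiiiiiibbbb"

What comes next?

Reading off run lengths: q runs 3, 6, 9; f runs 4, 5, 6; i runs 2, 4, 6; b runs 2, 3, 4 — each is linear in n (n = 1, 2, …).
For the next term, n = 4, so the run lengths are 12, 7, 8, 5.

qqqqqqqqqqqqfffffffiiiiiiiibbbbb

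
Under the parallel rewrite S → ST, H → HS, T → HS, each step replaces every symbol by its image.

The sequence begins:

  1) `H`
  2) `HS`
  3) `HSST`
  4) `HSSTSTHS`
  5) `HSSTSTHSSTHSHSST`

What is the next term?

Replace each of the 16 characters of HSSTSTHSSTHSHSST in place — HS ST ST HS ST HS HS ST ST HS HS ST HS ST ST HS — and concatenate.

HSSTSTHSSTHSHSSTSTHSHSSTHSSTSTHS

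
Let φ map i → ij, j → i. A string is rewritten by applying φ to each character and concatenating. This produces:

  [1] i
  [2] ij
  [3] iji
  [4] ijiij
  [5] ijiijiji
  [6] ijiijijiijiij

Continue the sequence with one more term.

ijiijijiijiijijiijiji

Replace each of the 13 characters of ijiijijiijiij in place — ij i ij ij i ij i ij ij i ij ij i — and concatenate.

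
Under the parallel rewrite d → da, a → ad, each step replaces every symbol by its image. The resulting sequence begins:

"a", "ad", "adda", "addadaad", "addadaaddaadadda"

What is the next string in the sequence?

Rewriting the 16 symbols of addadaaddaadadda one by one yields ad da da ad da ad ad da da ad ad da ad da da ad; concatenated:

addadaaddaadaddadaadaddaaddadaad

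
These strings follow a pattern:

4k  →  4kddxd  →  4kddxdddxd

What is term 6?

The strings grow by a fixed suffix ddxd each time.
From 4kddxdddxd, 3 further steps: 4kddxdddxd → 4kddxdddxdddxd → 4kddxdddxdddxdddxd → (answer).

4kddxdddxdddxdddxdddxd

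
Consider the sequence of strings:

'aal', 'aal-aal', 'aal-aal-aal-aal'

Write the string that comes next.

Every step duplicates the string with '-' between the halves.
Doubling aal-aal-aal-aal with '-' between the halves:

aal-aal-aal-aal-aal-aal-aal-aal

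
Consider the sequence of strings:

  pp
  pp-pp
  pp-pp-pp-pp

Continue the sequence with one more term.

pp-pp-pp-pp-pp-pp-pp-pp

Each string is two copies of the previous one joined by '-'.
One more doubling of pp-pp-pp-pp gives the answer.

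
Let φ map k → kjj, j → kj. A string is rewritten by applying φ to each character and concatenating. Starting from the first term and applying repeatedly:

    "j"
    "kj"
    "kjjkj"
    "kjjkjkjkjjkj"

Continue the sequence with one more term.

kjjkjkjkjjkjkjjkjkjjkjkjkjjkj

Rewriting each symbol of kjjkjkjkjjkj: k→kjj, j→kj, j→kj, k→kjj, j→kj, k→kjj, j→kj, k→kjj, j→kj, j→kj, k→kjj, j→kj, which concatenates to kjj kj kj kjj kj kjj kj kjj kj kj kjj kj.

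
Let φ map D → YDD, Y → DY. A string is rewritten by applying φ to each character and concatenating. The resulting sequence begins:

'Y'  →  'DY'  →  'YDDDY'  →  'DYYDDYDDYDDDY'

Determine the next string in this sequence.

Rewriting the 13 symbols of DYYDDYDDYDDDY one by one yields YDD DY DY YDD YDD DY YDD YDD DY YDD YDD YDD DY; concatenated:

YDDDYDYYDDYDDDYYDDYDDDYYDDYDDYDDDY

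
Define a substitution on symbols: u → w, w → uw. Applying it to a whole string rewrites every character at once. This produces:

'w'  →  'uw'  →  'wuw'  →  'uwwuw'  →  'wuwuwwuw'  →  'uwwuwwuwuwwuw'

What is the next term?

Applying the rule to each of the 13 symbols of uwwuwwuwuwwuw gives the pieces w uw uw w uw uw w uw w uw uw w uw, which concatenate to the answer.

wuwuwwuwuwwuwwuwuwwuw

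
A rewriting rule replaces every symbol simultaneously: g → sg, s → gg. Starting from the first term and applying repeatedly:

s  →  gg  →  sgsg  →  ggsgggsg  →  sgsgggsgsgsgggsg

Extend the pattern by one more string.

ggsgggsgsgsgggsgggsgggsgsgsgggsg

φ(sgsgggsgsgsgggsg) expands symbol-by-symbol to gg sg gg sg sg sg gg sg gg sg gg sg sg sg gg sg; joining the 16 pieces gives the next term.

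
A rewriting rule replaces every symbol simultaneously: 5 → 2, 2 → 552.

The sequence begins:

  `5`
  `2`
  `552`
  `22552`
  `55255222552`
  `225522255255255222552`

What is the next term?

5525522255255255222552225522255255255222552

Applying the rule to each of the 21 symbols of 225522255255255222552 gives the pieces 552 552 2 2 552 552 552 2 2 552 2 2 552 2 2 552 552 552 2 2 552, which concatenate to the answer.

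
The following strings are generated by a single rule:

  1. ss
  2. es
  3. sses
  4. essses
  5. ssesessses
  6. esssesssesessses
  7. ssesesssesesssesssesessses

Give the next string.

Each term (from the third on) is the two preceding terms concatenated in order: term 3 = ss·es = sses.
Continuing: esssesssesessses · ssesesssesesssesssesessses gives term 8.

esssesssesesssesssesesssesesssesssesessses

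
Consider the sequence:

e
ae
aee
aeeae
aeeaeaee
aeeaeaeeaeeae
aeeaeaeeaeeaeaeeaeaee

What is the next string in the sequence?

From term 3 onward, concatenate the last term with the second-to-last: ae·e = aee, aee·ae = aeeae, …
The next term joins aeeaeaeeaeeaeaeeaeaee and aeeaeaeeaeeae.

aeeaeaeeaeeaeaeeaeaeeaeeaeaeeaeeae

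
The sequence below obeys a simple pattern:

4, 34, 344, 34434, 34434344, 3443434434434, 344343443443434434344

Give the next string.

This is a Fibonacci-style word recurrence s(k) = s(k−1)·s(k−2): e.g. 34·4 = 344.
The next term joins 344343443443434434344 and 3443434434434.

3443434434434344343443443434434434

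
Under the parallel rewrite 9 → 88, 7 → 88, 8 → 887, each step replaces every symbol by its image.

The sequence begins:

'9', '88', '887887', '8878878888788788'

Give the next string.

88788788887887888878878878878888788788887887

φ(8878878888788788) expands symbol-by-symbol to 887 887 88 887 887 88 887 887 887 887 88 887 887 88 887 887; joining the 16 pieces gives the next term.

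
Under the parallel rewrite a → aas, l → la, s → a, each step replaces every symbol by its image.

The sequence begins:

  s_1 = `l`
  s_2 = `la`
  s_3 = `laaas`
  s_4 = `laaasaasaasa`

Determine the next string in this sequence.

Apply φ to laaasaasaasa symbol by symbol: l→la, a→aas, a→aas, a→aas, s→a, a→aas, a→aas, s→a, a→aas, a→aas, s→a, a→aas; joined: la aas aas aas a aas aas a aas aas a aas.

laaasaasaasaaasaasaaasaasaaas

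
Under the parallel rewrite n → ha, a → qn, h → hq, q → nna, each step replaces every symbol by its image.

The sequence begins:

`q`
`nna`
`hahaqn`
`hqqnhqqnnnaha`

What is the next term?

Applying the rule to each of the 13 symbols of hqqnhqqnnnaha gives the pieces hq nna nna ha hq nna nna ha ha ha qn hq qn, which concatenate to the answer.

hqnnannahahqnnannahahahaqnhqqn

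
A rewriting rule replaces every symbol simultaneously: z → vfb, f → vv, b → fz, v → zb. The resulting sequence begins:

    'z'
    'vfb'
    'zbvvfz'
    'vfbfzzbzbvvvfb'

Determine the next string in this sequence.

φ(vfbfzzbzbvvvfb) expands symbol-by-symbol to zb vv fz vv vfb vfb fz vfb fz zb zb zb vv fz; joining the 14 pieces gives the next term.

zbvvfzvvvfbvfbfzvfbfzzbzbzbvvfz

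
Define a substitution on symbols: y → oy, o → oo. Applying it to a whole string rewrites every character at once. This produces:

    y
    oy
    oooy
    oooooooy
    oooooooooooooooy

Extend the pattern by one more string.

Applying the rule to each of the 16 symbols of oooooooooooooooy gives the pieces oo oo oo oo oo oo oo oo oo oo oo oo oo oo oo oy, which concatenate to the answer.

oooooooooooooooooooooooooooooooy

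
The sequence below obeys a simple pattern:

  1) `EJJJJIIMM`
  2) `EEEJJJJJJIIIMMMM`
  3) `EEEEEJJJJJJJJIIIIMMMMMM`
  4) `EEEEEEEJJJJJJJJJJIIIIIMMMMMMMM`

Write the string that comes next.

EEEEEEEEEJJJJJJJJJJJJIIIIIIMMMMMMMMMM

Term n consists of 2n-1 E's, followed by 2n+2 J's, followed by n+1 I's, followed by 2n M's (n = 1, 2, …).
For the next term, n = 5, so the run lengths are 9, 12, 6, 10.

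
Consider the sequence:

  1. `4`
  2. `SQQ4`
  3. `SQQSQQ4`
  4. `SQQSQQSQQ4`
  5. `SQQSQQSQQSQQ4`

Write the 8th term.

SQQSQQSQQSQQSQQSQQSQQ4

Every step adds SQQ at the front: s(k+1) = SQQ·s(k).
From SQQSQQSQQSQQ4, 3 further steps: SQQSQQSQQSQQ4 → SQQSQQSQQSQQSQQ4 → SQQSQQSQQSQQSQQSQQ4 → (answer).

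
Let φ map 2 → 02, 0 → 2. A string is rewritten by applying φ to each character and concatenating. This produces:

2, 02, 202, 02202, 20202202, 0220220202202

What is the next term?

φ(0220220202202) expands symbol-by-symbol to 2 02 02 2 02 02 2 02 2 02 02 2 02; joining the 13 pieces gives the next term.

202022020220220202202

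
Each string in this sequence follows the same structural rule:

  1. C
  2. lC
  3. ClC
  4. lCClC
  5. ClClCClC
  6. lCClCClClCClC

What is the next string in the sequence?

From term 3 onward, concatenate the second-to-last term with the last: C·lC = ClC, lC·ClC = lCClC, …
So term 7 is ClClCClC·lCClCClClCClC.

ClClCClClCClCClClCClC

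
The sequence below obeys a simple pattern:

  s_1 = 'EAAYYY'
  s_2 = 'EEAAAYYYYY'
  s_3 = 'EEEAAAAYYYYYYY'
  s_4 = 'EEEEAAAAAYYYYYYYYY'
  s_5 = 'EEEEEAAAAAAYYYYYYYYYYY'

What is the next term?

The n-th term is n-1 E's then n A's then 2n-1 Y's, where the shown terms are n = 2, 3, 4, 5, 6.
Setting n = 7 gives 6, 7, 13 characters in each block.

EEEEEEAAAAAAAYYYYYYYYYYYYY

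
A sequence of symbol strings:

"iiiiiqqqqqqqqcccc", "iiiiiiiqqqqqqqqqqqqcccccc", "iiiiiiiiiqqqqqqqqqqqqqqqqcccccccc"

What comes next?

The n-th term is 2n+1 i's then 4n q's then 2n c's, where the shown terms are n = 2, 3, 4.
At n = 5 the blocks have lengths 11, 20, 10.

iiiiiiiiiiiqqqqqqqqqqqqqqqqqqqqcccccccccc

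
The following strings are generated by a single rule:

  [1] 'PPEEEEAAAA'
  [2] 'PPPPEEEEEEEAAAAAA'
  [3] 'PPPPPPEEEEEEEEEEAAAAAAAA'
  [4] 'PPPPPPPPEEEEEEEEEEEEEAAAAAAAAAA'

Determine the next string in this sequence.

PPPPPPPPPPEEEEEEEEEEEEEEEEAAAAAAAAAAAA

Term n consists of 2n-2 P's, followed by 3n-2 E's, followed by 2n A's, where the shown terms are n = 2, 3, 4, 5.
At n = 6 the blocks have lengths 10, 16, 12.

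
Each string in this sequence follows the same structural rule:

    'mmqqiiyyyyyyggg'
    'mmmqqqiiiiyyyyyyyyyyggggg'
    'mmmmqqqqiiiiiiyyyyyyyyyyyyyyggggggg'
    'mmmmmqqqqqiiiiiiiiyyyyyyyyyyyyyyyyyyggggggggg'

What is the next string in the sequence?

The n-th term is n m's then n q's then 2n-2 i's then 4n-2 y's then 2n-1 g's, where the shown terms are n = 2, 3, 4, 5.
For the next term, n = 6, so the run lengths are 6, 6, 10, 22, 11.

mmmmmmqqqqqqiiiiiiiiiiyyyyyyyyyyyyyyyyyyyyyyggggggggggg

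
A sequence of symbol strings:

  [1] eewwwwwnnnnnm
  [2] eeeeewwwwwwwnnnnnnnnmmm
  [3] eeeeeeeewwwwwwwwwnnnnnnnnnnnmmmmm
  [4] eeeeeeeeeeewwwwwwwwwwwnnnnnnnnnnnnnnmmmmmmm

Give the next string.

Term n consists of 3n-1 e's, followed by 2n+3 w's, followed by 3n+2 n's, followed by 2n-1 m's (n = 1, 2, …).
Setting n = 5 gives 14, 13, 17, 9 characters in each block.

eeeeeeeeeeeeeewwwwwwwwwwwwwnnnnnnnnnnnnnnnnnmmmmmmmmm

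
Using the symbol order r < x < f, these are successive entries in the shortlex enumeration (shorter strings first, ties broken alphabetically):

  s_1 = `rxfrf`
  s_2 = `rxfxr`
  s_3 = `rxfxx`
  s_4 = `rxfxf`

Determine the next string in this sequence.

The successor of rxfxf increments the rightmost position that isn't already f and resets every position after it to r.

rxffr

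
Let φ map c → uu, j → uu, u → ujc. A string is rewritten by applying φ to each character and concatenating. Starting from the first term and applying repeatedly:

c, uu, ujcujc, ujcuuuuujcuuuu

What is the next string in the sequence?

ujcuuuuujcujcujcujcujcuuuuujcujcujcujc

Replace each of the 14 characters of ujcuuuuujcuuuu in place — ujc uu uu ujc ujc ujc ujc ujc uu uu ujc ujc ujc ujc — and concatenate.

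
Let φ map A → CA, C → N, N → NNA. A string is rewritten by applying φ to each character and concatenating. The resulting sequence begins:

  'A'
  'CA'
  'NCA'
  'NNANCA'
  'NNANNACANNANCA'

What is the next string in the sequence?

Replace each of the 14 characters of NNANNACANNANCA in place — NNA NNA CA NNA NNA CA N CA NNA NNA CA NNA N CA — and concatenate.

NNANNACANNANNACANCANNANNACANNANCA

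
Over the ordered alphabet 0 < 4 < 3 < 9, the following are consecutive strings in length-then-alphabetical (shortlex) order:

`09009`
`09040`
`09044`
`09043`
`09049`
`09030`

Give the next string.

Treat 09030 as a base-4 numeral over the given alphabet and add one, carrying through any trailing 9's.

09034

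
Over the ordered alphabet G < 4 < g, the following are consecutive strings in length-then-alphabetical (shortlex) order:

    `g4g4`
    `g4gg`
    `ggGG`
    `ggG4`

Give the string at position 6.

gg4G

Stepping forward 2 times from ggG4: ggG4 → ggGg, then the target.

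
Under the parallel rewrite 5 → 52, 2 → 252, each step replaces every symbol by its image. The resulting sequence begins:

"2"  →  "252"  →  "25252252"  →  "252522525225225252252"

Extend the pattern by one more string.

2525225252252252522525225225252252252522525225225252252

Applying the rule to each of the 21 symbols of 252522525225225252252 gives the pieces 252 52 252 52 252 252 52 252 52 252 252 52 252 252 52 252 52 252 252 52 252, which concatenate to the answer.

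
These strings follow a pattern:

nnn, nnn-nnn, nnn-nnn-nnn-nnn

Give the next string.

nnn-nnn-nnn-nnn-nnn-nnn-nnn-nnn

s(k+1) = s(k)·-·s(k) — each term doubles the last with '-' between the halves.
One more doubling of nnn-nnn-nnn-nnn gives the answer.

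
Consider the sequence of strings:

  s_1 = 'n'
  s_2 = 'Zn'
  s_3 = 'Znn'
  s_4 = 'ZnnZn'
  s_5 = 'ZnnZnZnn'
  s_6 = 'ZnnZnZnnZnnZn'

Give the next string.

This is a Fibonacci-style word recurrence s(k) = s(k−1)·s(k−2): e.g. Zn·n = Znn.
The next term joins ZnnZnZnnZnnZn and ZnnZnZnn.

ZnnZnZnnZnnZnZnnZnZnn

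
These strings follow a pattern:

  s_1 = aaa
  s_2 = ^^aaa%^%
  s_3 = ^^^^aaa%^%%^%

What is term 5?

^^^^^^^^aaa%^%%^%%^%%^%

s(k+1) = ^^·s(k)·%^%, so each term gains ^^ as a prefix and %^% as a suffix.
From ^^^^aaa%^%%^%, 2 further steps: ^^^^aaa%^%%^% → ^^^^^^aaa%^%%^%%^% → (answer).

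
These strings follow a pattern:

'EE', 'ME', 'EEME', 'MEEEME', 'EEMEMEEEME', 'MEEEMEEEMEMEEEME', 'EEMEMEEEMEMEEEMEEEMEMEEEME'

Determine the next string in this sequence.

Each term (from the third on) is the two preceding terms concatenated in order: term 3 = EE·ME = EEME.
So term 8 is MEEEMEEEMEMEEEME·EEMEMEEEMEMEEEMEEEMEMEEEME.

MEEEMEEEMEMEEEMEEEMEMEEEMEMEEEMEEEMEMEEEME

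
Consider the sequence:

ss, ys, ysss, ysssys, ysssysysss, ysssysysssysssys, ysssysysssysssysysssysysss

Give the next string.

ysssysysssysssysysssysysssysssysysssysssys

Each term (from the third on) is the previous term followed by the one before it: term 3 = ys·ss = ysss.
So term 8 is ysssysysssysssysysssysysss·ysssysysssysssys.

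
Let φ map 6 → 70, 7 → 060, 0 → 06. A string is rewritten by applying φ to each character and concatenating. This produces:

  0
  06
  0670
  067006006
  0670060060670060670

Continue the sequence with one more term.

06700600606700606700670060060670067006006

Replace each of the 19 characters of 0670060060670060670 in place — 06 70 060 06 06 70 06 06 70 06 70 060 06 06 70 06 70 060 06 — and concatenate.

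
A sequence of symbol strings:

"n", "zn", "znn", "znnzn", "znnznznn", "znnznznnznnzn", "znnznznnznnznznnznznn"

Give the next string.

znnznznnznnznznnznznnznnznznnznnzn

This is a Fibonacci-style word recurrence s(k) = s(k−1)·s(k−2): e.g. zn·n = znn.
Continuing: znnznznnznnznznnznznn · znnznznnznnzn gives term 8.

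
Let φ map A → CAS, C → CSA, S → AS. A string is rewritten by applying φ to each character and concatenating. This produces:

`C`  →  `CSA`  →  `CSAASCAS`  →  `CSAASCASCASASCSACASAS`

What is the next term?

CSAASCASCASASCSACASASCSACASASCASASCSAASCASCSACASASCASAS

Applying the rule to each of the 21 symbols of CSAASCASCASASCSACASAS gives the pieces CSA AS CAS CAS AS CSA CAS AS CSA CAS AS CAS AS CSA AS CAS CSA CAS AS CAS AS, which concatenate to the answer.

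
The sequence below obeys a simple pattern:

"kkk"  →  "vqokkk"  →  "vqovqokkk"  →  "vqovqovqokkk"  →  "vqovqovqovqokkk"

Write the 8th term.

Every step adds vqo at the front: s(k+1) = vqo·s(k).
From vqovqovqovqokkk, 3 further steps: vqovqovqovqokkk → vqovqovqovqovqokkk → vqovqovqovqovqovqokkk → (answer).

vqovqovqovqovqovqovqokkk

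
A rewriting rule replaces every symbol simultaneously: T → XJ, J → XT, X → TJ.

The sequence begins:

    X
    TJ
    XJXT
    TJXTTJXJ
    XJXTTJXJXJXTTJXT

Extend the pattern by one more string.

TJXTTJXJXJXTTJXTTJXTTJXJXJXTTJXJ

φ(XJXTTJXJXJXTTJXT) expands symbol-by-symbol to TJ XT TJ XJ XJ XT TJ XT TJ XT TJ XJ XJ XT TJ XJ; joining the 16 pieces gives the next term.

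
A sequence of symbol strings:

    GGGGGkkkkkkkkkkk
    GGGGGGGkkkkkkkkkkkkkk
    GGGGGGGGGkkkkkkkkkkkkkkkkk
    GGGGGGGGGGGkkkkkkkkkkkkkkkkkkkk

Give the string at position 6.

GGGGGGGGGGGGGGGkkkkkkkkkkkkkkkkkkkkkkkkkk

Reading off run lengths: G runs 5, 7, 9, 11; k runs 11, 14, 17, 20 — each is linear in n, where the shown terms are n = 3, 4, 5, 6.
Setting n = 8 gives 15, 26 characters in each block.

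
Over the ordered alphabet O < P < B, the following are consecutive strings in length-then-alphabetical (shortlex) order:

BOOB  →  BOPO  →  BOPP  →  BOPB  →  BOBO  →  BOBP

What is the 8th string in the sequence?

BPOO

Stepping forward 2 times from BOBP: BOBP → BOBB, then the target.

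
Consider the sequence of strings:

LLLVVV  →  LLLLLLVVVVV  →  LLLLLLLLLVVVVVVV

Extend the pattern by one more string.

Reading off run lengths: L runs 3, 6, 9; V runs 3, 5, 7 — each is linear in n (n = 1, 2, …).
For the next term, n = 4, so the run lengths are 12, 9.

LLLLLLLLLLLLVVVVVVVVV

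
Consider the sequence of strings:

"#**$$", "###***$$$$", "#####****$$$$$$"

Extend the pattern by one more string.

#######*****$$$$$$$$

Reading off run lengths: # runs 1, 3, 5; * runs 2, 3, 4; $ runs 2, 4, 6 — each is linear in n (n = 1, 2, …).
At n = 4 the blocks have lengths 7, 5, 8.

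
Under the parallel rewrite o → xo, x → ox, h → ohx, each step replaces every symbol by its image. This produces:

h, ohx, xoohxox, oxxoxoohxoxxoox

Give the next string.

Rewriting the 15 symbols of oxxoxoohxoxxoox one by one yields xo ox ox xo ox xo xo ohx ox xo ox ox xo xo ox; concatenated:

xooxoxxooxxoxoohxoxxooxoxxoxoox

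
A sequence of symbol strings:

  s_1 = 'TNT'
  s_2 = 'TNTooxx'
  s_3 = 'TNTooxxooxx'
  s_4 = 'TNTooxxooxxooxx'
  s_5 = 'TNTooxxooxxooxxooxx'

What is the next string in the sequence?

TNTooxxooxxooxxooxxooxx

The strings grow by a fixed suffix ooxx each time.
One more step from TNTooxxooxxooxxooxx gives the answer.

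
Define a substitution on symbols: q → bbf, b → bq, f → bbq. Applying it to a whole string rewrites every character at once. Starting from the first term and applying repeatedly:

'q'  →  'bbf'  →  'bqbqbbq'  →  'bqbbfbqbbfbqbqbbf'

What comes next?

Rewriting the 17 symbols of bqbbfbqbbfbqbqbbf one by one yields bq bbf bq bq bbq bq bbf bq bq bbq bq bbf bq bbf bq bq bbq; concatenated:

bqbbfbqbqbbqbqbbfbqbqbbqbqbbfbqbbfbqbqbbq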